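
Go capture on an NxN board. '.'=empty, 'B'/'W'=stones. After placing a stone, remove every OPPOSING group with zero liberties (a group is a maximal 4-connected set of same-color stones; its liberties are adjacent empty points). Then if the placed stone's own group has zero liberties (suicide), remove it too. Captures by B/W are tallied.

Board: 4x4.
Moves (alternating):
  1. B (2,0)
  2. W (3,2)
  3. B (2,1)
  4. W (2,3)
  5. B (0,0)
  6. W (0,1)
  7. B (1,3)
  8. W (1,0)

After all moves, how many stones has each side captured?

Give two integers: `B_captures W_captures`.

Move 1: B@(2,0) -> caps B=0 W=0
Move 2: W@(3,2) -> caps B=0 W=0
Move 3: B@(2,1) -> caps B=0 W=0
Move 4: W@(2,3) -> caps B=0 W=0
Move 5: B@(0,0) -> caps B=0 W=0
Move 6: W@(0,1) -> caps B=0 W=0
Move 7: B@(1,3) -> caps B=0 W=0
Move 8: W@(1,0) -> caps B=0 W=1

Answer: 0 1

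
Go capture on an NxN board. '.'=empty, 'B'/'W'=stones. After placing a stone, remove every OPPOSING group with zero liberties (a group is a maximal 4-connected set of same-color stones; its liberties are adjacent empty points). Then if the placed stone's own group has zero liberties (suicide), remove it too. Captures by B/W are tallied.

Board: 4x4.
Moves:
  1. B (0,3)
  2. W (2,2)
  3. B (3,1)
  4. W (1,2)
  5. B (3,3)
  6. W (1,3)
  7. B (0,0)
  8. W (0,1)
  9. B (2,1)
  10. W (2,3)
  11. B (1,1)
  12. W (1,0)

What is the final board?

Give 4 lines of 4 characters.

Answer: .W.B
WBWW
.BWW
.B.B

Derivation:
Move 1: B@(0,3) -> caps B=0 W=0
Move 2: W@(2,2) -> caps B=0 W=0
Move 3: B@(3,1) -> caps B=0 W=0
Move 4: W@(1,2) -> caps B=0 W=0
Move 5: B@(3,3) -> caps B=0 W=0
Move 6: W@(1,3) -> caps B=0 W=0
Move 7: B@(0,0) -> caps B=0 W=0
Move 8: W@(0,1) -> caps B=0 W=0
Move 9: B@(2,1) -> caps B=0 W=0
Move 10: W@(2,3) -> caps B=0 W=0
Move 11: B@(1,1) -> caps B=0 W=0
Move 12: W@(1,0) -> caps B=0 W=1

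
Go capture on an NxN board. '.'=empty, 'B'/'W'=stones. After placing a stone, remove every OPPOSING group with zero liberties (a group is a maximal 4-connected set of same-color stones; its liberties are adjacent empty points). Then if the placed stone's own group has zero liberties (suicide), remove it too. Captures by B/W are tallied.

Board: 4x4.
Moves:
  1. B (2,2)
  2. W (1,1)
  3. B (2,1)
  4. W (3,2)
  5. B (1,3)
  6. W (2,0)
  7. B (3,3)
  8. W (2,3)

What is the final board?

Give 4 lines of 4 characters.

Answer: ....
.W.B
WBBW
..W.

Derivation:
Move 1: B@(2,2) -> caps B=0 W=0
Move 2: W@(1,1) -> caps B=0 W=0
Move 3: B@(2,1) -> caps B=0 W=0
Move 4: W@(3,2) -> caps B=0 W=0
Move 5: B@(1,3) -> caps B=0 W=0
Move 6: W@(2,0) -> caps B=0 W=0
Move 7: B@(3,3) -> caps B=0 W=0
Move 8: W@(2,3) -> caps B=0 W=1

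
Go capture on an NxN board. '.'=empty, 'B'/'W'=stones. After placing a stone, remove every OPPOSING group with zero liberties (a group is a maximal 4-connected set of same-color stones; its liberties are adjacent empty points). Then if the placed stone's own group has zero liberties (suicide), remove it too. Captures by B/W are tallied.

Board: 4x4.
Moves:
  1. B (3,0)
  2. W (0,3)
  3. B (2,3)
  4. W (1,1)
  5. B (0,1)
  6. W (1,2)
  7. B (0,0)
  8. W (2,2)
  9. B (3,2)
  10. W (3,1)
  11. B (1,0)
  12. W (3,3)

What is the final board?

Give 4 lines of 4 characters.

Answer: BB.W
BWW.
..WB
BW.W

Derivation:
Move 1: B@(3,0) -> caps B=0 W=0
Move 2: W@(0,3) -> caps B=0 W=0
Move 3: B@(2,3) -> caps B=0 W=0
Move 4: W@(1,1) -> caps B=0 W=0
Move 5: B@(0,1) -> caps B=0 W=0
Move 6: W@(1,2) -> caps B=0 W=0
Move 7: B@(0,0) -> caps B=0 W=0
Move 8: W@(2,2) -> caps B=0 W=0
Move 9: B@(3,2) -> caps B=0 W=0
Move 10: W@(3,1) -> caps B=0 W=0
Move 11: B@(1,0) -> caps B=0 W=0
Move 12: W@(3,3) -> caps B=0 W=1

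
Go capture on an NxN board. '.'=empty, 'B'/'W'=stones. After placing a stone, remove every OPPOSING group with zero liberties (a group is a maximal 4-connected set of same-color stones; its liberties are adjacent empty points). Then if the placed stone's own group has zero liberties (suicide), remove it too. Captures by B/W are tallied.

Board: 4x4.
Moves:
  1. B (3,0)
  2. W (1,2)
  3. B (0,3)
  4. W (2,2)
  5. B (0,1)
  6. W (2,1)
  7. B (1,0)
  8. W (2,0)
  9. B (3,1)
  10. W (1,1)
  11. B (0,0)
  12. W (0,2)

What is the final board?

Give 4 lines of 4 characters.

Answer: ..WB
.WW.
WWW.
BB..

Derivation:
Move 1: B@(3,0) -> caps B=0 W=0
Move 2: W@(1,2) -> caps B=0 W=0
Move 3: B@(0,3) -> caps B=0 W=0
Move 4: W@(2,2) -> caps B=0 W=0
Move 5: B@(0,1) -> caps B=0 W=0
Move 6: W@(2,1) -> caps B=0 W=0
Move 7: B@(1,0) -> caps B=0 W=0
Move 8: W@(2,0) -> caps B=0 W=0
Move 9: B@(3,1) -> caps B=0 W=0
Move 10: W@(1,1) -> caps B=0 W=0
Move 11: B@(0,0) -> caps B=0 W=0
Move 12: W@(0,2) -> caps B=0 W=3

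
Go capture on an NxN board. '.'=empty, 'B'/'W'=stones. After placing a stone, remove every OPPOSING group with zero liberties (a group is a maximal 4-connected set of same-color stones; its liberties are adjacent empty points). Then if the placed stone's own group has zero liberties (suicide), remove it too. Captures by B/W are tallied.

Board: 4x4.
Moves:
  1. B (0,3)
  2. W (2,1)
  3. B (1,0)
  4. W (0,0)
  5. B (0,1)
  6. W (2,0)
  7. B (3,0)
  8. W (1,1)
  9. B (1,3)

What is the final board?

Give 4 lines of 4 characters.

Move 1: B@(0,3) -> caps B=0 W=0
Move 2: W@(2,1) -> caps B=0 W=0
Move 3: B@(1,0) -> caps B=0 W=0
Move 4: W@(0,0) -> caps B=0 W=0
Move 5: B@(0,1) -> caps B=1 W=0
Move 6: W@(2,0) -> caps B=1 W=0
Move 7: B@(3,0) -> caps B=1 W=0
Move 8: W@(1,1) -> caps B=1 W=0
Move 9: B@(1,3) -> caps B=1 W=0

Answer: .B.B
BW.B
WW..
B...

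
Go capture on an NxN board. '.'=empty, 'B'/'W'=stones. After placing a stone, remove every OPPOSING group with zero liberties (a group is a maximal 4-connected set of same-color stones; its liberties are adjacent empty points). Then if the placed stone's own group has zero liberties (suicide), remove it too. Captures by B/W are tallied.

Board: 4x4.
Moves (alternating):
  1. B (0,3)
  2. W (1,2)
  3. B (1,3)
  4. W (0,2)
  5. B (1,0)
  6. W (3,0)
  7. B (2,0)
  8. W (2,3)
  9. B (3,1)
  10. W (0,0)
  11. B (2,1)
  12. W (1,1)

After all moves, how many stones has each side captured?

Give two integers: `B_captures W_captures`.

Move 1: B@(0,3) -> caps B=0 W=0
Move 2: W@(1,2) -> caps B=0 W=0
Move 3: B@(1,3) -> caps B=0 W=0
Move 4: W@(0,2) -> caps B=0 W=0
Move 5: B@(1,0) -> caps B=0 W=0
Move 6: W@(3,0) -> caps B=0 W=0
Move 7: B@(2,0) -> caps B=0 W=0
Move 8: W@(2,3) -> caps B=0 W=2
Move 9: B@(3,1) -> caps B=1 W=2
Move 10: W@(0,0) -> caps B=1 W=2
Move 11: B@(2,1) -> caps B=1 W=2
Move 12: W@(1,1) -> caps B=1 W=2

Answer: 1 2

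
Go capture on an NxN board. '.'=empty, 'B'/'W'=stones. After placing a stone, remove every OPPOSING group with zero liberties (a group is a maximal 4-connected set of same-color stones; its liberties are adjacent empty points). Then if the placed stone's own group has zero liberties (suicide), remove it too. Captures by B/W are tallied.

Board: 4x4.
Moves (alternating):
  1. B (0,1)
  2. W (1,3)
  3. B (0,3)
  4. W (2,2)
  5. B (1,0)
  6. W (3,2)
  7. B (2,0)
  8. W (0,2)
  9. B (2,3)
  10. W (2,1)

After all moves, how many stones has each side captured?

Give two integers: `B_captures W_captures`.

Move 1: B@(0,1) -> caps B=0 W=0
Move 2: W@(1,3) -> caps B=0 W=0
Move 3: B@(0,3) -> caps B=0 W=0
Move 4: W@(2,2) -> caps B=0 W=0
Move 5: B@(1,0) -> caps B=0 W=0
Move 6: W@(3,2) -> caps B=0 W=0
Move 7: B@(2,0) -> caps B=0 W=0
Move 8: W@(0,2) -> caps B=0 W=1
Move 9: B@(2,3) -> caps B=0 W=1
Move 10: W@(2,1) -> caps B=0 W=1

Answer: 0 1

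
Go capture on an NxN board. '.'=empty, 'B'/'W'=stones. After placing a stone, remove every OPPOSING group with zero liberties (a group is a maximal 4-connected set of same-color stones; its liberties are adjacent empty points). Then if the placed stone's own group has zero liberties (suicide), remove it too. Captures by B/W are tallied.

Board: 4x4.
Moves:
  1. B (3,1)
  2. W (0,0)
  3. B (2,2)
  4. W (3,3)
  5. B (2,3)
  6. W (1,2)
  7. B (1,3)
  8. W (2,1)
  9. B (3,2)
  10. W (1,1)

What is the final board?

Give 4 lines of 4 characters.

Answer: W...
.WWB
.WBB
.BB.

Derivation:
Move 1: B@(3,1) -> caps B=0 W=0
Move 2: W@(0,0) -> caps B=0 W=0
Move 3: B@(2,2) -> caps B=0 W=0
Move 4: W@(3,3) -> caps B=0 W=0
Move 5: B@(2,3) -> caps B=0 W=0
Move 6: W@(1,2) -> caps B=0 W=0
Move 7: B@(1,3) -> caps B=0 W=0
Move 8: W@(2,1) -> caps B=0 W=0
Move 9: B@(3,2) -> caps B=1 W=0
Move 10: W@(1,1) -> caps B=1 W=0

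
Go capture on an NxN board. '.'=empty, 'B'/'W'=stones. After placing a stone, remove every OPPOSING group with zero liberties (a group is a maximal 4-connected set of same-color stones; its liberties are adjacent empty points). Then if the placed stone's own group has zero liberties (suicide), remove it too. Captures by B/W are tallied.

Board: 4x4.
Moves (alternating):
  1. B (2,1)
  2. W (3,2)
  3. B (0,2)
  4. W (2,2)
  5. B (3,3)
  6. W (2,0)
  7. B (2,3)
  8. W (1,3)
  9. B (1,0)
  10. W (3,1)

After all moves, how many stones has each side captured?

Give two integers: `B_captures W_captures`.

Move 1: B@(2,1) -> caps B=0 W=0
Move 2: W@(3,2) -> caps B=0 W=0
Move 3: B@(0,2) -> caps B=0 W=0
Move 4: W@(2,2) -> caps B=0 W=0
Move 5: B@(3,3) -> caps B=0 W=0
Move 6: W@(2,0) -> caps B=0 W=0
Move 7: B@(2,3) -> caps B=0 W=0
Move 8: W@(1,3) -> caps B=0 W=2
Move 9: B@(1,0) -> caps B=0 W=2
Move 10: W@(3,1) -> caps B=0 W=2

Answer: 0 2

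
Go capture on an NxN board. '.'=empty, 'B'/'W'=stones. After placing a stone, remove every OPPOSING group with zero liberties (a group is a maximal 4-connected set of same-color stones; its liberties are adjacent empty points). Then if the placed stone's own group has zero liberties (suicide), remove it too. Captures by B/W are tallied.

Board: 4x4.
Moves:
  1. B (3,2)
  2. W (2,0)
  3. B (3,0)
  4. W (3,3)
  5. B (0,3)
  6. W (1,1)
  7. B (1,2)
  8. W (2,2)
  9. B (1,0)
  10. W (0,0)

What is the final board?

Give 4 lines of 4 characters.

Answer: W..B
.WB.
W.W.
B.BW

Derivation:
Move 1: B@(3,2) -> caps B=0 W=0
Move 2: W@(2,0) -> caps B=0 W=0
Move 3: B@(3,0) -> caps B=0 W=0
Move 4: W@(3,3) -> caps B=0 W=0
Move 5: B@(0,3) -> caps B=0 W=0
Move 6: W@(1,1) -> caps B=0 W=0
Move 7: B@(1,2) -> caps B=0 W=0
Move 8: W@(2,2) -> caps B=0 W=0
Move 9: B@(1,0) -> caps B=0 W=0
Move 10: W@(0,0) -> caps B=0 W=1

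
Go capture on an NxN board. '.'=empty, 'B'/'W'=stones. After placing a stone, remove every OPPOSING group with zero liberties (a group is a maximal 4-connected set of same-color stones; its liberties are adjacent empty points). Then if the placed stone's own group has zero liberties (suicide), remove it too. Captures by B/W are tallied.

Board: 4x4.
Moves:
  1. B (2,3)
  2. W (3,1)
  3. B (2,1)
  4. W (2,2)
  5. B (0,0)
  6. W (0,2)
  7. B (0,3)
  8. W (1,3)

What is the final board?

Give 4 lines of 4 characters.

Move 1: B@(2,3) -> caps B=0 W=0
Move 2: W@(3,1) -> caps B=0 W=0
Move 3: B@(2,1) -> caps B=0 W=0
Move 4: W@(2,2) -> caps B=0 W=0
Move 5: B@(0,0) -> caps B=0 W=0
Move 6: W@(0,2) -> caps B=0 W=0
Move 7: B@(0,3) -> caps B=0 W=0
Move 8: W@(1,3) -> caps B=0 W=1

Answer: B.W.
...W
.BWB
.W..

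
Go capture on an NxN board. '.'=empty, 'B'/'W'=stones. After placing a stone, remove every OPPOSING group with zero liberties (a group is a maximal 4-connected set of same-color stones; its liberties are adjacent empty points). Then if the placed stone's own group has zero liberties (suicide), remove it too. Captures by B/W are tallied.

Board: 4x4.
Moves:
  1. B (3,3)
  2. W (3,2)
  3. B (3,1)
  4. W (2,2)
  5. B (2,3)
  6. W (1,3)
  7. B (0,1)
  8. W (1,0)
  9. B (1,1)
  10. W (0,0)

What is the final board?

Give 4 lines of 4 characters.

Move 1: B@(3,3) -> caps B=0 W=0
Move 2: W@(3,2) -> caps B=0 W=0
Move 3: B@(3,1) -> caps B=0 W=0
Move 4: W@(2,2) -> caps B=0 W=0
Move 5: B@(2,3) -> caps B=0 W=0
Move 6: W@(1,3) -> caps B=0 W=2
Move 7: B@(0,1) -> caps B=0 W=2
Move 8: W@(1,0) -> caps B=0 W=2
Move 9: B@(1,1) -> caps B=0 W=2
Move 10: W@(0,0) -> caps B=0 W=2

Answer: WB..
WB.W
..W.
.BW.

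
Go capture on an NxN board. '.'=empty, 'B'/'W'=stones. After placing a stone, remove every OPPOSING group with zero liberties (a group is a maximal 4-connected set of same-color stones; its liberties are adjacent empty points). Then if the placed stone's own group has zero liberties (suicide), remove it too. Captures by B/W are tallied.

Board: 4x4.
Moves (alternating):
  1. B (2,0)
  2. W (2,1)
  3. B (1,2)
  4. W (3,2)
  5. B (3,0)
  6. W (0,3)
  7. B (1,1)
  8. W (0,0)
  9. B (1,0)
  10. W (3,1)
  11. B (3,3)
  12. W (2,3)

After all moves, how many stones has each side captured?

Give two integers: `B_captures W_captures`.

Move 1: B@(2,0) -> caps B=0 W=0
Move 2: W@(2,1) -> caps B=0 W=0
Move 3: B@(1,2) -> caps B=0 W=0
Move 4: W@(3,2) -> caps B=0 W=0
Move 5: B@(3,0) -> caps B=0 W=0
Move 6: W@(0,3) -> caps B=0 W=0
Move 7: B@(1,1) -> caps B=0 W=0
Move 8: W@(0,0) -> caps B=0 W=0
Move 9: B@(1,0) -> caps B=0 W=0
Move 10: W@(3,1) -> caps B=0 W=0
Move 11: B@(3,3) -> caps B=0 W=0
Move 12: W@(2,3) -> caps B=0 W=1

Answer: 0 1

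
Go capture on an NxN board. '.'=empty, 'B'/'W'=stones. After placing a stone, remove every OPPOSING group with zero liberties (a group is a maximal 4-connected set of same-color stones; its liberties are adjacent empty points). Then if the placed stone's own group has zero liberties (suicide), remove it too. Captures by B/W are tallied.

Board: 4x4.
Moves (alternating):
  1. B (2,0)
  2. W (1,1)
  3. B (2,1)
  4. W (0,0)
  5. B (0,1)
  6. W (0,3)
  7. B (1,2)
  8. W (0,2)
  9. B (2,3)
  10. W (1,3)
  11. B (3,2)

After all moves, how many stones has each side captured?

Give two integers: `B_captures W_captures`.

Move 1: B@(2,0) -> caps B=0 W=0
Move 2: W@(1,1) -> caps B=0 W=0
Move 3: B@(2,1) -> caps B=0 W=0
Move 4: W@(0,0) -> caps B=0 W=0
Move 5: B@(0,1) -> caps B=0 W=0
Move 6: W@(0,3) -> caps B=0 W=0
Move 7: B@(1,2) -> caps B=0 W=0
Move 8: W@(0,2) -> caps B=0 W=1
Move 9: B@(2,3) -> caps B=0 W=1
Move 10: W@(1,3) -> caps B=0 W=1
Move 11: B@(3,2) -> caps B=0 W=1

Answer: 0 1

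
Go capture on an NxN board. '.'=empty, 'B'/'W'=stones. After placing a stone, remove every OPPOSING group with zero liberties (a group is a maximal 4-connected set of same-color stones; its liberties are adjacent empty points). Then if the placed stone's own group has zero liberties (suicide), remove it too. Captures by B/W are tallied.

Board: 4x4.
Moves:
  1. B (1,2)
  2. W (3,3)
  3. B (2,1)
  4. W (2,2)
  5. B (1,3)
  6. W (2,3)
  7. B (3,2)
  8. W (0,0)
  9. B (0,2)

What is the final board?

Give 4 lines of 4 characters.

Answer: W.B.
..BB
.B..
..B.

Derivation:
Move 1: B@(1,2) -> caps B=0 W=0
Move 2: W@(3,3) -> caps B=0 W=0
Move 3: B@(2,1) -> caps B=0 W=0
Move 4: W@(2,2) -> caps B=0 W=0
Move 5: B@(1,3) -> caps B=0 W=0
Move 6: W@(2,3) -> caps B=0 W=0
Move 7: B@(3,2) -> caps B=3 W=0
Move 8: W@(0,0) -> caps B=3 W=0
Move 9: B@(0,2) -> caps B=3 W=0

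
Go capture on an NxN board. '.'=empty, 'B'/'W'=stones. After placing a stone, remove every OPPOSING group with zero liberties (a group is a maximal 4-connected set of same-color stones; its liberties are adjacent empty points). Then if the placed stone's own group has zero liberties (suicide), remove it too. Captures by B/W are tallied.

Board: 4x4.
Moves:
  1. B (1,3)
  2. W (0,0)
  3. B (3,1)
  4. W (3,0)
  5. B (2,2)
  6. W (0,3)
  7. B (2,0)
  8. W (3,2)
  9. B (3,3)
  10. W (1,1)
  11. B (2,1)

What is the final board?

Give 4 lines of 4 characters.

Answer: W..W
.W.B
BBB.
.B.B

Derivation:
Move 1: B@(1,3) -> caps B=0 W=0
Move 2: W@(0,0) -> caps B=0 W=0
Move 3: B@(3,1) -> caps B=0 W=0
Move 4: W@(3,0) -> caps B=0 W=0
Move 5: B@(2,2) -> caps B=0 W=0
Move 6: W@(0,3) -> caps B=0 W=0
Move 7: B@(2,0) -> caps B=1 W=0
Move 8: W@(3,2) -> caps B=1 W=0
Move 9: B@(3,3) -> caps B=2 W=0
Move 10: W@(1,1) -> caps B=2 W=0
Move 11: B@(2,1) -> caps B=2 W=0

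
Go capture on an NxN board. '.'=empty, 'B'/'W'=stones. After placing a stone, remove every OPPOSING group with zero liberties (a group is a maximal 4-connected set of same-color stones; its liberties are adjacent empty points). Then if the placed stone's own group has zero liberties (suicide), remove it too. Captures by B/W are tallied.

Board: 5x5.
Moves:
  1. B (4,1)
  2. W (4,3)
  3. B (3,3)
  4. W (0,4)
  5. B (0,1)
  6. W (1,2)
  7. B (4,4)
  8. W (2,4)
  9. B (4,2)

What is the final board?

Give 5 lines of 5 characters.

Move 1: B@(4,1) -> caps B=0 W=0
Move 2: W@(4,3) -> caps B=0 W=0
Move 3: B@(3,3) -> caps B=0 W=0
Move 4: W@(0,4) -> caps B=0 W=0
Move 5: B@(0,1) -> caps B=0 W=0
Move 6: W@(1,2) -> caps B=0 W=0
Move 7: B@(4,4) -> caps B=0 W=0
Move 8: W@(2,4) -> caps B=0 W=0
Move 9: B@(4,2) -> caps B=1 W=0

Answer: .B..W
..W..
....W
...B.
.BB.B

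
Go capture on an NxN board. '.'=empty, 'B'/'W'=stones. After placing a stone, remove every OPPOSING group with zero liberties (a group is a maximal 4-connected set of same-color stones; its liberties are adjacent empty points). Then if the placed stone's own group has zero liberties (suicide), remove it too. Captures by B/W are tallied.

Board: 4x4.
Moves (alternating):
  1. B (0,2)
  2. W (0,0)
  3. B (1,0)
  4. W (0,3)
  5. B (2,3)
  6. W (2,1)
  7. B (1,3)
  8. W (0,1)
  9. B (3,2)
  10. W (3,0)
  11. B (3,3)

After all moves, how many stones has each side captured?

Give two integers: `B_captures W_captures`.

Move 1: B@(0,2) -> caps B=0 W=0
Move 2: W@(0,0) -> caps B=0 W=0
Move 3: B@(1,0) -> caps B=0 W=0
Move 4: W@(0,3) -> caps B=0 W=0
Move 5: B@(2,3) -> caps B=0 W=0
Move 6: W@(2,1) -> caps B=0 W=0
Move 7: B@(1,3) -> caps B=1 W=0
Move 8: W@(0,1) -> caps B=1 W=0
Move 9: B@(3,2) -> caps B=1 W=0
Move 10: W@(3,0) -> caps B=1 W=0
Move 11: B@(3,3) -> caps B=1 W=0

Answer: 1 0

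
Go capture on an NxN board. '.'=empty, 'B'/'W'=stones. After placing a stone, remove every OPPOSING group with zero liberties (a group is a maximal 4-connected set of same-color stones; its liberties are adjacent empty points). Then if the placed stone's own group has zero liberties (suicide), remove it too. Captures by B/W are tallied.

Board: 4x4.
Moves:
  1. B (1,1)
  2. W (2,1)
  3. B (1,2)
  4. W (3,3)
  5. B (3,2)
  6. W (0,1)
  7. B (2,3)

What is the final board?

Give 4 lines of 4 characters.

Answer: .W..
.BB.
.W.B
..B.

Derivation:
Move 1: B@(1,1) -> caps B=0 W=0
Move 2: W@(2,1) -> caps B=0 W=0
Move 3: B@(1,2) -> caps B=0 W=0
Move 4: W@(3,3) -> caps B=0 W=0
Move 5: B@(3,2) -> caps B=0 W=0
Move 6: W@(0,1) -> caps B=0 W=0
Move 7: B@(2,3) -> caps B=1 W=0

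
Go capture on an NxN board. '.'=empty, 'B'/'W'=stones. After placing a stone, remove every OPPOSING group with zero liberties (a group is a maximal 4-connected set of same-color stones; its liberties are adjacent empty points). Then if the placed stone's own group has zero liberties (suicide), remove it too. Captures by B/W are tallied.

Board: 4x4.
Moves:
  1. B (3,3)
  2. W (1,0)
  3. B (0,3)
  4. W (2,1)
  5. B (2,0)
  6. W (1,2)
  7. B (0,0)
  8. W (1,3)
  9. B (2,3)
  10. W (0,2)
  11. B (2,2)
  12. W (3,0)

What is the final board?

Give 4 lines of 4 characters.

Answer: B.W.
W.WW
.WBB
W..B

Derivation:
Move 1: B@(3,3) -> caps B=0 W=0
Move 2: W@(1,0) -> caps B=0 W=0
Move 3: B@(0,3) -> caps B=0 W=0
Move 4: W@(2,1) -> caps B=0 W=0
Move 5: B@(2,0) -> caps B=0 W=0
Move 6: W@(1,2) -> caps B=0 W=0
Move 7: B@(0,0) -> caps B=0 W=0
Move 8: W@(1,3) -> caps B=0 W=0
Move 9: B@(2,3) -> caps B=0 W=0
Move 10: W@(0,2) -> caps B=0 W=1
Move 11: B@(2,2) -> caps B=0 W=1
Move 12: W@(3,0) -> caps B=0 W=2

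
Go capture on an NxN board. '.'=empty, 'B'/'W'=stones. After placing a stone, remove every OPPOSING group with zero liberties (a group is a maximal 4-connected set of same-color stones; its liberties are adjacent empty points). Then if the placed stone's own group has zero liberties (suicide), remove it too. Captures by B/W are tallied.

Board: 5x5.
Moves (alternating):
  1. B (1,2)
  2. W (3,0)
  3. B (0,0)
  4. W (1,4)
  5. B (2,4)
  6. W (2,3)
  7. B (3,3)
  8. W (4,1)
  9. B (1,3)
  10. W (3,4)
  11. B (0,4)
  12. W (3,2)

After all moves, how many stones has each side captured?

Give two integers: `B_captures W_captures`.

Move 1: B@(1,2) -> caps B=0 W=0
Move 2: W@(3,0) -> caps B=0 W=0
Move 3: B@(0,0) -> caps B=0 W=0
Move 4: W@(1,4) -> caps B=0 W=0
Move 5: B@(2,4) -> caps B=0 W=0
Move 6: W@(2,3) -> caps B=0 W=0
Move 7: B@(3,3) -> caps B=0 W=0
Move 8: W@(4,1) -> caps B=0 W=0
Move 9: B@(1,3) -> caps B=0 W=0
Move 10: W@(3,4) -> caps B=0 W=1
Move 11: B@(0,4) -> caps B=0 W=1
Move 12: W@(3,2) -> caps B=0 W=1

Answer: 0 1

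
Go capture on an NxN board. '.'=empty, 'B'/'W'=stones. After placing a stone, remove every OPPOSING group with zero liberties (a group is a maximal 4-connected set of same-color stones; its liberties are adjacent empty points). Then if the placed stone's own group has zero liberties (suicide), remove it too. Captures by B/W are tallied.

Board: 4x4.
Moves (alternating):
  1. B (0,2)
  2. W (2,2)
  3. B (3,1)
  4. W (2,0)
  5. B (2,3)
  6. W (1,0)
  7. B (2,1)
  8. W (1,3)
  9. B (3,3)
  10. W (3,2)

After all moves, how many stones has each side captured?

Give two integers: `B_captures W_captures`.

Move 1: B@(0,2) -> caps B=0 W=0
Move 2: W@(2,2) -> caps B=0 W=0
Move 3: B@(3,1) -> caps B=0 W=0
Move 4: W@(2,0) -> caps B=0 W=0
Move 5: B@(2,3) -> caps B=0 W=0
Move 6: W@(1,0) -> caps B=0 W=0
Move 7: B@(2,1) -> caps B=0 W=0
Move 8: W@(1,3) -> caps B=0 W=0
Move 9: B@(3,3) -> caps B=0 W=0
Move 10: W@(3,2) -> caps B=0 W=2

Answer: 0 2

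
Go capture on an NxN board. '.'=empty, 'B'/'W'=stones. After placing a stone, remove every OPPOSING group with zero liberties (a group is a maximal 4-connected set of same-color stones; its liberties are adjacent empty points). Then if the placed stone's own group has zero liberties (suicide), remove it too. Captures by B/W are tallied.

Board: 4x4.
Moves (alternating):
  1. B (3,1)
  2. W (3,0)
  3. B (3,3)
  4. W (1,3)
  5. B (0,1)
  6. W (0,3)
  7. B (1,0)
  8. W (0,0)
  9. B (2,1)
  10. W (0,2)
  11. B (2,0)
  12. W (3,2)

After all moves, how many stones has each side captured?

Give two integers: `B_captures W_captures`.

Answer: 1 0

Derivation:
Move 1: B@(3,1) -> caps B=0 W=0
Move 2: W@(3,0) -> caps B=0 W=0
Move 3: B@(3,3) -> caps B=0 W=0
Move 4: W@(1,3) -> caps B=0 W=0
Move 5: B@(0,1) -> caps B=0 W=0
Move 6: W@(0,3) -> caps B=0 W=0
Move 7: B@(1,0) -> caps B=0 W=0
Move 8: W@(0,0) -> caps B=0 W=0
Move 9: B@(2,1) -> caps B=0 W=0
Move 10: W@(0,2) -> caps B=0 W=0
Move 11: B@(2,0) -> caps B=1 W=0
Move 12: W@(3,2) -> caps B=1 W=0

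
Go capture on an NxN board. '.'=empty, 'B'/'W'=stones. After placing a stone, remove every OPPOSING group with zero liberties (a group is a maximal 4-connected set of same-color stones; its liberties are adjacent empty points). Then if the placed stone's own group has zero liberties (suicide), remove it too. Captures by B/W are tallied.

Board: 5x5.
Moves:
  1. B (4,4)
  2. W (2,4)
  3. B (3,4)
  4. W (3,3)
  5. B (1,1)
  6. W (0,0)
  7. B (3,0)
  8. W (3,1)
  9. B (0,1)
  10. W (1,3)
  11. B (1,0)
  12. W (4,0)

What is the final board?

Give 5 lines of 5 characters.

Move 1: B@(4,4) -> caps B=0 W=0
Move 2: W@(2,4) -> caps B=0 W=0
Move 3: B@(3,4) -> caps B=0 W=0
Move 4: W@(3,3) -> caps B=0 W=0
Move 5: B@(1,1) -> caps B=0 W=0
Move 6: W@(0,0) -> caps B=0 W=0
Move 7: B@(3,0) -> caps B=0 W=0
Move 8: W@(3,1) -> caps B=0 W=0
Move 9: B@(0,1) -> caps B=0 W=0
Move 10: W@(1,3) -> caps B=0 W=0
Move 11: B@(1,0) -> caps B=1 W=0
Move 12: W@(4,0) -> caps B=1 W=0

Answer: .B...
BB.W.
....W
BW.WB
W...B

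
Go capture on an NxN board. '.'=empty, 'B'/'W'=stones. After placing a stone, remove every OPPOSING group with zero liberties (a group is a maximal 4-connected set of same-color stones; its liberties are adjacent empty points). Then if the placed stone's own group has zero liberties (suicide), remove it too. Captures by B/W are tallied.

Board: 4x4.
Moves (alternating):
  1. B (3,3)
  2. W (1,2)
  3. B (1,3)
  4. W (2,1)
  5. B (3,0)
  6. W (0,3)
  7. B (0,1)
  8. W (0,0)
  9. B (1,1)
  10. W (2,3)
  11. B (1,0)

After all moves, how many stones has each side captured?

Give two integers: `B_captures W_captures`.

Move 1: B@(3,3) -> caps B=0 W=0
Move 2: W@(1,2) -> caps B=0 W=0
Move 3: B@(1,3) -> caps B=0 W=0
Move 4: W@(2,1) -> caps B=0 W=0
Move 5: B@(3,0) -> caps B=0 W=0
Move 6: W@(0,3) -> caps B=0 W=0
Move 7: B@(0,1) -> caps B=0 W=0
Move 8: W@(0,0) -> caps B=0 W=0
Move 9: B@(1,1) -> caps B=0 W=0
Move 10: W@(2,3) -> caps B=0 W=1
Move 11: B@(1,0) -> caps B=1 W=1

Answer: 1 1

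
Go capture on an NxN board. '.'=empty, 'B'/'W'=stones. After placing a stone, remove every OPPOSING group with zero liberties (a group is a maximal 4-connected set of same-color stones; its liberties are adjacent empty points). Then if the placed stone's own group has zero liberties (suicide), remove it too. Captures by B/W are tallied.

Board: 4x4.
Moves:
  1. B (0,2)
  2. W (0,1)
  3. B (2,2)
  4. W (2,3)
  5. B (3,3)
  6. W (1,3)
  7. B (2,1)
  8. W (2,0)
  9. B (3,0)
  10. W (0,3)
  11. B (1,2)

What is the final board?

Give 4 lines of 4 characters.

Answer: .WB.
..B.
WBB.
B..B

Derivation:
Move 1: B@(0,2) -> caps B=0 W=0
Move 2: W@(0,1) -> caps B=0 W=0
Move 3: B@(2,2) -> caps B=0 W=0
Move 4: W@(2,3) -> caps B=0 W=0
Move 5: B@(3,3) -> caps B=0 W=0
Move 6: W@(1,3) -> caps B=0 W=0
Move 7: B@(2,1) -> caps B=0 W=0
Move 8: W@(2,0) -> caps B=0 W=0
Move 9: B@(3,0) -> caps B=0 W=0
Move 10: W@(0,3) -> caps B=0 W=0
Move 11: B@(1,2) -> caps B=3 W=0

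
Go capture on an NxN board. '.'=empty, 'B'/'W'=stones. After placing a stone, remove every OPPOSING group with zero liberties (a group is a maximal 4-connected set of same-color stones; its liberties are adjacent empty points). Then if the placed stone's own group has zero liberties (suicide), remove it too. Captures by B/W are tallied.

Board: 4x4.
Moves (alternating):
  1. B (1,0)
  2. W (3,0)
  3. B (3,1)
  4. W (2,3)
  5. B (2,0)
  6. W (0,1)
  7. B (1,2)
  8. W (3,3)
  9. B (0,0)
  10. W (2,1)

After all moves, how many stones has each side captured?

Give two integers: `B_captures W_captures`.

Answer: 1 0

Derivation:
Move 1: B@(1,0) -> caps B=0 W=0
Move 2: W@(3,0) -> caps B=0 W=0
Move 3: B@(3,1) -> caps B=0 W=0
Move 4: W@(2,3) -> caps B=0 W=0
Move 5: B@(2,0) -> caps B=1 W=0
Move 6: W@(0,1) -> caps B=1 W=0
Move 7: B@(1,2) -> caps B=1 W=0
Move 8: W@(3,3) -> caps B=1 W=0
Move 9: B@(0,0) -> caps B=1 W=0
Move 10: W@(2,1) -> caps B=1 W=0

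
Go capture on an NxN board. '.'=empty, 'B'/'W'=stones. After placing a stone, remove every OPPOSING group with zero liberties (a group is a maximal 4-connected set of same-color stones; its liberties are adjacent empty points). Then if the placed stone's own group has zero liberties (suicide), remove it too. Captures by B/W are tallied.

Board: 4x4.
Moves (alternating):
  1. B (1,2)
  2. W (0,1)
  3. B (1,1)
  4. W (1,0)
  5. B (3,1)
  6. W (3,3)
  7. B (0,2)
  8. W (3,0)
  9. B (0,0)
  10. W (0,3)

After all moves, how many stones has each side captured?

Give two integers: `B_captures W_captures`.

Move 1: B@(1,2) -> caps B=0 W=0
Move 2: W@(0,1) -> caps B=0 W=0
Move 3: B@(1,1) -> caps B=0 W=0
Move 4: W@(1,0) -> caps B=0 W=0
Move 5: B@(3,1) -> caps B=0 W=0
Move 6: W@(3,3) -> caps B=0 W=0
Move 7: B@(0,2) -> caps B=0 W=0
Move 8: W@(3,0) -> caps B=0 W=0
Move 9: B@(0,0) -> caps B=1 W=0
Move 10: W@(0,3) -> caps B=1 W=0

Answer: 1 0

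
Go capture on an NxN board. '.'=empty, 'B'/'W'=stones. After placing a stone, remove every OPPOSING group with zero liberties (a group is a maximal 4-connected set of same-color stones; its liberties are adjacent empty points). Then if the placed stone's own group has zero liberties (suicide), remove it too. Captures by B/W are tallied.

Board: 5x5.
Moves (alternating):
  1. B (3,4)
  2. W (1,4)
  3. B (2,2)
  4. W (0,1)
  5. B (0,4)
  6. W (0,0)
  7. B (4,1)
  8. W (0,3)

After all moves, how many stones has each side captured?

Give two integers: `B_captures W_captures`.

Move 1: B@(3,4) -> caps B=0 W=0
Move 2: W@(1,4) -> caps B=0 W=0
Move 3: B@(2,2) -> caps B=0 W=0
Move 4: W@(0,1) -> caps B=0 W=0
Move 5: B@(0,4) -> caps B=0 W=0
Move 6: W@(0,0) -> caps B=0 W=0
Move 7: B@(4,1) -> caps B=0 W=0
Move 8: W@(0,3) -> caps B=0 W=1

Answer: 0 1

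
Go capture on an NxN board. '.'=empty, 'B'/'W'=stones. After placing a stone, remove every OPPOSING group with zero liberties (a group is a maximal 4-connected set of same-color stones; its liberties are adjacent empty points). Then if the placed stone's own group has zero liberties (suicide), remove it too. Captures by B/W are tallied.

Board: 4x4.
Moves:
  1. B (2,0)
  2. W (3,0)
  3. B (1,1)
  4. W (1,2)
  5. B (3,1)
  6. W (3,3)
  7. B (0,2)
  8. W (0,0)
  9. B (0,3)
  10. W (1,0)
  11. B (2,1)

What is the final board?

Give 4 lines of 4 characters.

Answer: W.BB
WBW.
BB..
.B.W

Derivation:
Move 1: B@(2,0) -> caps B=0 W=0
Move 2: W@(3,0) -> caps B=0 W=0
Move 3: B@(1,1) -> caps B=0 W=0
Move 4: W@(1,2) -> caps B=0 W=0
Move 5: B@(3,1) -> caps B=1 W=0
Move 6: W@(3,3) -> caps B=1 W=0
Move 7: B@(0,2) -> caps B=1 W=0
Move 8: W@(0,0) -> caps B=1 W=0
Move 9: B@(0,3) -> caps B=1 W=0
Move 10: W@(1,0) -> caps B=1 W=0
Move 11: B@(2,1) -> caps B=1 W=0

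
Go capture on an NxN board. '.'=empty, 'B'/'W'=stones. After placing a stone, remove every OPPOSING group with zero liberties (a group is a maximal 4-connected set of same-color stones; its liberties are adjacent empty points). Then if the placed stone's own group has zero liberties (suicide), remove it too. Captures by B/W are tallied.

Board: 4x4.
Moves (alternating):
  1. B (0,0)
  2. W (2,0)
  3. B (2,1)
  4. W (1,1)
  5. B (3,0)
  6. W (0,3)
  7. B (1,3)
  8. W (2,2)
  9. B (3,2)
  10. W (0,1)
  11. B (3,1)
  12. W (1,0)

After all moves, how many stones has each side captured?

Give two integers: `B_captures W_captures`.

Move 1: B@(0,0) -> caps B=0 W=0
Move 2: W@(2,0) -> caps B=0 W=0
Move 3: B@(2,1) -> caps B=0 W=0
Move 4: W@(1,1) -> caps B=0 W=0
Move 5: B@(3,0) -> caps B=0 W=0
Move 6: W@(0,3) -> caps B=0 W=0
Move 7: B@(1,3) -> caps B=0 W=0
Move 8: W@(2,2) -> caps B=0 W=0
Move 9: B@(3,2) -> caps B=0 W=0
Move 10: W@(0,1) -> caps B=0 W=0
Move 11: B@(3,1) -> caps B=0 W=0
Move 12: W@(1,0) -> caps B=0 W=1

Answer: 0 1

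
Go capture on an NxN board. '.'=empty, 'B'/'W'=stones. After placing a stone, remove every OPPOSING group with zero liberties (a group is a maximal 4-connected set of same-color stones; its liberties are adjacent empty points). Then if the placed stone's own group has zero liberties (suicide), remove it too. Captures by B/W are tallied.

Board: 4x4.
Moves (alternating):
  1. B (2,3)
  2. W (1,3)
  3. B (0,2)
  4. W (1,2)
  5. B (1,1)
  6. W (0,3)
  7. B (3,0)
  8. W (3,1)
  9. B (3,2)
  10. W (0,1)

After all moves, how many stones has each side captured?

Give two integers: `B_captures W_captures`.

Move 1: B@(2,3) -> caps B=0 W=0
Move 2: W@(1,3) -> caps B=0 W=0
Move 3: B@(0,2) -> caps B=0 W=0
Move 4: W@(1,2) -> caps B=0 W=0
Move 5: B@(1,1) -> caps B=0 W=0
Move 6: W@(0,3) -> caps B=0 W=0
Move 7: B@(3,0) -> caps B=0 W=0
Move 8: W@(3,1) -> caps B=0 W=0
Move 9: B@(3,2) -> caps B=0 W=0
Move 10: W@(0,1) -> caps B=0 W=1

Answer: 0 1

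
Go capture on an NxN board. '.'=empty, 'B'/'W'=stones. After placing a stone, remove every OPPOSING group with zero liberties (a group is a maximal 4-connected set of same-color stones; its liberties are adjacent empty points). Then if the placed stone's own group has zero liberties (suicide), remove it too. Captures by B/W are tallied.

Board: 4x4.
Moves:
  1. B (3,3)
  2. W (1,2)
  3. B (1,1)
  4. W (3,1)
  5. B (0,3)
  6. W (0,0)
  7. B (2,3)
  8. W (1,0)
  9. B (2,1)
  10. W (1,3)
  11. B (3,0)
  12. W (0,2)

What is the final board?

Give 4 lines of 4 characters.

Answer: W.W.
WBWW
.B.B
BW.B

Derivation:
Move 1: B@(3,3) -> caps B=0 W=0
Move 2: W@(1,2) -> caps B=0 W=0
Move 3: B@(1,1) -> caps B=0 W=0
Move 4: W@(3,1) -> caps B=0 W=0
Move 5: B@(0,3) -> caps B=0 W=0
Move 6: W@(0,0) -> caps B=0 W=0
Move 7: B@(2,3) -> caps B=0 W=0
Move 8: W@(1,0) -> caps B=0 W=0
Move 9: B@(2,1) -> caps B=0 W=0
Move 10: W@(1,3) -> caps B=0 W=0
Move 11: B@(3,0) -> caps B=0 W=0
Move 12: W@(0,2) -> caps B=0 W=1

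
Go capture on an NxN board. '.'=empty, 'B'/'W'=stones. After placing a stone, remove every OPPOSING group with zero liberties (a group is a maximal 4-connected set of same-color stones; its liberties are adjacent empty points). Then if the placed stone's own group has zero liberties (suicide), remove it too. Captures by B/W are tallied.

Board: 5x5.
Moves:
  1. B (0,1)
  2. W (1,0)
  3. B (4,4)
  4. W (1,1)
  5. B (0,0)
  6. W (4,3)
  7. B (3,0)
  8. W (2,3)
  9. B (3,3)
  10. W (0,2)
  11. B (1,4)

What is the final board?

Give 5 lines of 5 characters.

Move 1: B@(0,1) -> caps B=0 W=0
Move 2: W@(1,0) -> caps B=0 W=0
Move 3: B@(4,4) -> caps B=0 W=0
Move 4: W@(1,1) -> caps B=0 W=0
Move 5: B@(0,0) -> caps B=0 W=0
Move 6: W@(4,3) -> caps B=0 W=0
Move 7: B@(3,0) -> caps B=0 W=0
Move 8: W@(2,3) -> caps B=0 W=0
Move 9: B@(3,3) -> caps B=0 W=0
Move 10: W@(0,2) -> caps B=0 W=2
Move 11: B@(1,4) -> caps B=0 W=2

Answer: ..W..
WW..B
...W.
B..B.
...WB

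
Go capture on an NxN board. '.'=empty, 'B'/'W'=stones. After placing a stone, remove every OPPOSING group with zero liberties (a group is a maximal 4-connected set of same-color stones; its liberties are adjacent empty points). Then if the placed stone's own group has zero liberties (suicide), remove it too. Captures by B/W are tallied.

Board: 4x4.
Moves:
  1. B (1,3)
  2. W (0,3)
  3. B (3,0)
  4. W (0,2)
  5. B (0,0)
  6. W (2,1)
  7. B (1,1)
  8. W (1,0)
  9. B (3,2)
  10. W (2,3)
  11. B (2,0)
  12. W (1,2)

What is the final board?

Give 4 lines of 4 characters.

Answer: B.WW
.BW.
BW.W
B.B.

Derivation:
Move 1: B@(1,3) -> caps B=0 W=0
Move 2: W@(0,3) -> caps B=0 W=0
Move 3: B@(3,0) -> caps B=0 W=0
Move 4: W@(0,2) -> caps B=0 W=0
Move 5: B@(0,0) -> caps B=0 W=0
Move 6: W@(2,1) -> caps B=0 W=0
Move 7: B@(1,1) -> caps B=0 W=0
Move 8: W@(1,0) -> caps B=0 W=0
Move 9: B@(3,2) -> caps B=0 W=0
Move 10: W@(2,3) -> caps B=0 W=0
Move 11: B@(2,0) -> caps B=1 W=0
Move 12: W@(1,2) -> caps B=1 W=1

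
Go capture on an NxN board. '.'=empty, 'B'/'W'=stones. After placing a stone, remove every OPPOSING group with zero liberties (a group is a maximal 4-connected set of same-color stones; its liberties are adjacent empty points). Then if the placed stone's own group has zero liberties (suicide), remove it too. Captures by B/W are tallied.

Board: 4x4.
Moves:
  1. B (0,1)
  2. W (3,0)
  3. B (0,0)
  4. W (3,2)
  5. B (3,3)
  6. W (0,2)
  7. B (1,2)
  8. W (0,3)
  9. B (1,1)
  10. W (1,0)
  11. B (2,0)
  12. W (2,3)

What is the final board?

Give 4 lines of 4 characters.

Move 1: B@(0,1) -> caps B=0 W=0
Move 2: W@(3,0) -> caps B=0 W=0
Move 3: B@(0,0) -> caps B=0 W=0
Move 4: W@(3,2) -> caps B=0 W=0
Move 5: B@(3,3) -> caps B=0 W=0
Move 6: W@(0,2) -> caps B=0 W=0
Move 7: B@(1,2) -> caps B=0 W=0
Move 8: W@(0,3) -> caps B=0 W=0
Move 9: B@(1,1) -> caps B=0 W=0
Move 10: W@(1,0) -> caps B=0 W=0
Move 11: B@(2,0) -> caps B=1 W=0
Move 12: W@(2,3) -> caps B=1 W=1

Answer: BBWW
.BB.
B..W
W.W.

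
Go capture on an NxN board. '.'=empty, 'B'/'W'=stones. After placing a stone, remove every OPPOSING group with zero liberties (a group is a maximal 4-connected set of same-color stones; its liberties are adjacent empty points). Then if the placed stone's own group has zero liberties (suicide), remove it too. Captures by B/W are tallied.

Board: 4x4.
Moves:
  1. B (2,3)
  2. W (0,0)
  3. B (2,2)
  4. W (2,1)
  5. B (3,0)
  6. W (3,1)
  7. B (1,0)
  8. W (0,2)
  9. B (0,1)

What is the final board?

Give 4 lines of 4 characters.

Move 1: B@(2,3) -> caps B=0 W=0
Move 2: W@(0,0) -> caps B=0 W=0
Move 3: B@(2,2) -> caps B=0 W=0
Move 4: W@(2,1) -> caps B=0 W=0
Move 5: B@(3,0) -> caps B=0 W=0
Move 6: W@(3,1) -> caps B=0 W=0
Move 7: B@(1,0) -> caps B=0 W=0
Move 8: W@(0,2) -> caps B=0 W=0
Move 9: B@(0,1) -> caps B=1 W=0

Answer: .BW.
B...
.WBB
BW..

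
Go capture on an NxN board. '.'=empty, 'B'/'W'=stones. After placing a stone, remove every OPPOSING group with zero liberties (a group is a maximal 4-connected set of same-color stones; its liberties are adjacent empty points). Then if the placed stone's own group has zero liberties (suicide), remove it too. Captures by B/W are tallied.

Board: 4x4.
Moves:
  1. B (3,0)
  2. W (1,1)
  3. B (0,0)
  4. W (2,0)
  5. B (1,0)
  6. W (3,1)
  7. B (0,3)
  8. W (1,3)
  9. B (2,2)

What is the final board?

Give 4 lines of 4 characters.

Move 1: B@(3,0) -> caps B=0 W=0
Move 2: W@(1,1) -> caps B=0 W=0
Move 3: B@(0,0) -> caps B=0 W=0
Move 4: W@(2,0) -> caps B=0 W=0
Move 5: B@(1,0) -> caps B=0 W=0
Move 6: W@(3,1) -> caps B=0 W=1
Move 7: B@(0,3) -> caps B=0 W=1
Move 8: W@(1,3) -> caps B=0 W=1
Move 9: B@(2,2) -> caps B=0 W=1

Answer: B..B
BW.W
W.B.
.W..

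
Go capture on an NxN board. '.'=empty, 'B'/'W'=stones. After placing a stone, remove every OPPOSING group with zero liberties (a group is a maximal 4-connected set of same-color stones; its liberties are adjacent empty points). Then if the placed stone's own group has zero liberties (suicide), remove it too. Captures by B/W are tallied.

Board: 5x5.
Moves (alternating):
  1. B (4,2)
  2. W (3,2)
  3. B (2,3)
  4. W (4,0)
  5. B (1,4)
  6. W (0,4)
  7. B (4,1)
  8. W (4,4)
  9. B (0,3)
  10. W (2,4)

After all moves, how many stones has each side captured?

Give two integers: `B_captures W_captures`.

Answer: 1 0

Derivation:
Move 1: B@(4,2) -> caps B=0 W=0
Move 2: W@(3,2) -> caps B=0 W=0
Move 3: B@(2,3) -> caps B=0 W=0
Move 4: W@(4,0) -> caps B=0 W=0
Move 5: B@(1,4) -> caps B=0 W=0
Move 6: W@(0,4) -> caps B=0 W=0
Move 7: B@(4,1) -> caps B=0 W=0
Move 8: W@(4,4) -> caps B=0 W=0
Move 9: B@(0,3) -> caps B=1 W=0
Move 10: W@(2,4) -> caps B=1 W=0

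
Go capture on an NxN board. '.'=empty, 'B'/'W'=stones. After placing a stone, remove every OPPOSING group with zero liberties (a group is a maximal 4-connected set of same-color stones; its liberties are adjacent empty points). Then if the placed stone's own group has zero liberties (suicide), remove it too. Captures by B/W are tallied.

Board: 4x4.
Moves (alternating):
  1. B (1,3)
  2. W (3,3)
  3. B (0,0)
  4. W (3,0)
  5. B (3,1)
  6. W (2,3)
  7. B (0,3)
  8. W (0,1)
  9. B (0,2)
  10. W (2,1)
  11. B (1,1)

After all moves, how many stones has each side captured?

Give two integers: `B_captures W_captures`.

Answer: 1 0

Derivation:
Move 1: B@(1,3) -> caps B=0 W=0
Move 2: W@(3,3) -> caps B=0 W=0
Move 3: B@(0,0) -> caps B=0 W=0
Move 4: W@(3,0) -> caps B=0 W=0
Move 5: B@(3,1) -> caps B=0 W=0
Move 6: W@(2,3) -> caps B=0 W=0
Move 7: B@(0,3) -> caps B=0 W=0
Move 8: W@(0,1) -> caps B=0 W=0
Move 9: B@(0,2) -> caps B=0 W=0
Move 10: W@(2,1) -> caps B=0 W=0
Move 11: B@(1,1) -> caps B=1 W=0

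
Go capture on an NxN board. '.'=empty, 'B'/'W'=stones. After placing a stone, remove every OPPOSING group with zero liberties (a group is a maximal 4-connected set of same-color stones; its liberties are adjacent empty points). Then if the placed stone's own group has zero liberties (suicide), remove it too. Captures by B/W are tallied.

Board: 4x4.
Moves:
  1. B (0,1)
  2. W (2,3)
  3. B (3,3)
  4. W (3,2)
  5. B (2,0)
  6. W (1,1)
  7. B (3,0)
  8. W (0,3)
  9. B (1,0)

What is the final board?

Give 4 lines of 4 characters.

Answer: .B.W
BW..
B..W
B.W.

Derivation:
Move 1: B@(0,1) -> caps B=0 W=0
Move 2: W@(2,3) -> caps B=0 W=0
Move 3: B@(3,3) -> caps B=0 W=0
Move 4: W@(3,2) -> caps B=0 W=1
Move 5: B@(2,0) -> caps B=0 W=1
Move 6: W@(1,1) -> caps B=0 W=1
Move 7: B@(3,0) -> caps B=0 W=1
Move 8: W@(0,3) -> caps B=0 W=1
Move 9: B@(1,0) -> caps B=0 W=1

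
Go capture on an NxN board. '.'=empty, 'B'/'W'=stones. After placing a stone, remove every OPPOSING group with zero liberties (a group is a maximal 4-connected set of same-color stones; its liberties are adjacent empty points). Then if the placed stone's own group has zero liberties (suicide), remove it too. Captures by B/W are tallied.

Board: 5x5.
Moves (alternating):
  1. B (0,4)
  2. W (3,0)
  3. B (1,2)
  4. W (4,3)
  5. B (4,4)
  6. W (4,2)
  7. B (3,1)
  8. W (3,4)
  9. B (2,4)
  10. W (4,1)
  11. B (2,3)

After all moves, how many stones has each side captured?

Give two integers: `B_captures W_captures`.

Move 1: B@(0,4) -> caps B=0 W=0
Move 2: W@(3,0) -> caps B=0 W=0
Move 3: B@(1,2) -> caps B=0 W=0
Move 4: W@(4,3) -> caps B=0 W=0
Move 5: B@(4,4) -> caps B=0 W=0
Move 6: W@(4,2) -> caps B=0 W=0
Move 7: B@(3,1) -> caps B=0 W=0
Move 8: W@(3,4) -> caps B=0 W=1
Move 9: B@(2,4) -> caps B=0 W=1
Move 10: W@(4,1) -> caps B=0 W=1
Move 11: B@(2,3) -> caps B=0 W=1

Answer: 0 1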